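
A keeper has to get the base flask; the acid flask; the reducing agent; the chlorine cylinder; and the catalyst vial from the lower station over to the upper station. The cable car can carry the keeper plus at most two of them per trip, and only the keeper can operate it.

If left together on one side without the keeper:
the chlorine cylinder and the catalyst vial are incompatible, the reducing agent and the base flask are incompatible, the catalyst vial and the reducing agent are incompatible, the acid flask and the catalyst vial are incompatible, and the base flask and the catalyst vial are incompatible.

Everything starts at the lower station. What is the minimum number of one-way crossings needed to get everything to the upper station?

Counting alone: the keeper can take at most 2 across per trip to the upper station, so moving all 5 needs at least 3 loaded trips out, with a return between consecutive ones — at least 5 crossings.
The safety rule pushes this higher. Following every safe sequence of crossings, the most of the 5 that can be at the upper station as the cable car arrives there on crossing 5 is 4 — never all 5.
So no plan with fewer than 7 crossings exists, and this one achieves 7:
1. Keeper goes to the upper station with the base flask and the catalyst vial.  [the lower station: the acid flask, the chlorine cylinder, the reducing agent | the upper station: the base flask, the catalyst vial]
2. Keeper goes back to the lower station with the base flask.  [the lower station: the acid flask, the base flask, the chlorine cylinder, the reducing agent | the upper station: the catalyst vial]
3. Keeper goes to the upper station with the acid flask and the base flask.  [the lower station: the chlorine cylinder, the reducing agent | the upper station: the acid flask, the base flask, the catalyst vial]
4. Keeper goes back to the lower station with the catalyst vial.  [the lower station: the catalyst vial, the chlorine cylinder, the reducing agent | the upper station: the acid flask, the base flask]
5. Keeper goes to the upper station with the chlorine cylinder and the reducing agent.  [the lower station: the catalyst vial | the upper station: the acid flask, the base flask, the chlorine cylinder, the reducing agent]
6. Keeper goes back to the lower station with the base flask.  [the lower station: the base flask, the catalyst vial | the upper station: the acid flask, the chlorine cylinder, the reducing agent]
7. Keeper goes to the upper station with the base flask and the catalyst vial.  [the lower station: — | the upper station: the acid flask, the base flask, the catalyst vial, the chlorine cylinder, the reducing agent]

7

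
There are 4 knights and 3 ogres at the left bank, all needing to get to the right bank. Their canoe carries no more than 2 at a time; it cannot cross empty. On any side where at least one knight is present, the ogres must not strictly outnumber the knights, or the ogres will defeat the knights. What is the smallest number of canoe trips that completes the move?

Counting alone: each trip to the right bank takes at most 2 across and each return brings at least 1 back, so after t trips out (and t−1 returns) at most 2t − (t−1) of the 7 are across; that first reaches 7 at t = 6, so at least 11 crossings are needed.
The plan below uses exactly 11 crossings, so it is optimal:
1. 2 ogres → the right bank.  (the left bank: 4K 1O; the right bank: 0K 2O)
2. 1 ogre ← the left bank.  (the left bank: 4K 2O; the right bank: 0K 1O)
3. 2 ogres → the right bank.  (the left bank: 4K 0O; the right bank: 0K 3O)
4. 1 ogre ← the left bank.  (the left bank: 4K 1O; the right bank: 0K 2O)
5. 2 knights → the right bank.  (the left bank: 2K 1O; the right bank: 2K 2O)
6. 1 ogre ← the left bank.  (the left bank: 2K 2O; the right bank: 2K 1O)
7. 1 knight and 1 ogre → the right bank.  (the left bank: 1K 1O; the right bank: 3K 2O)
8. 1 knight ← the left bank.  (the left bank: 2K 1O; the right bank: 2K 2O)
9. 1 knight and 1 ogre → the right bank.  (the left bank: 1K 0O; the right bank: 3K 3O)
10. 1 ogre ← the left bank.  (the left bank: 1K 1O; the right bank: 3K 2O)
11. 1 knight and 1 ogre → the right bank.  (the left bank: 0K 0O; the right bank: 4K 3O)

11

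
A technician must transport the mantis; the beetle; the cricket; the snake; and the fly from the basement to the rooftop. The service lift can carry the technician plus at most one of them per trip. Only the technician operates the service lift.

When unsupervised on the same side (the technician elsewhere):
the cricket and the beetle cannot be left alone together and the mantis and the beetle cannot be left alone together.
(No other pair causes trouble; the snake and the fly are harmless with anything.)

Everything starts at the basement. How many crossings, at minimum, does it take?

11

Counting alone: the technician can take at most 1 across per trip to the rooftop, so moving all 5 needs at least 5 loaded trips out, with a return between consecutive ones — at least 9 crossings.
The safety rule pushes this higher. Following every safe sequence of crossings, the most of the 5 that can be at the rooftop as the service lift arrives there on crossing 9 is 4 — never all 5.
So no plan with fewer than 11 crossings exists, and this one achieves 11:
1. Technician goes to the rooftop with the beetle.
2. Technician goes back to the basement alone.
3. Technician goes to the rooftop with the mantis.
4. Technician goes back to the basement with the beetle.
5. Technician goes to the rooftop with the cricket.
6. Technician goes back to the basement alone.
7. Technician goes to the rooftop with the snake.
8. Technician goes back to the basement alone.
9. Technician goes to the rooftop with the fly.
10. Technician goes back to the basement alone.
11. Technician goes to the rooftop with the beetle.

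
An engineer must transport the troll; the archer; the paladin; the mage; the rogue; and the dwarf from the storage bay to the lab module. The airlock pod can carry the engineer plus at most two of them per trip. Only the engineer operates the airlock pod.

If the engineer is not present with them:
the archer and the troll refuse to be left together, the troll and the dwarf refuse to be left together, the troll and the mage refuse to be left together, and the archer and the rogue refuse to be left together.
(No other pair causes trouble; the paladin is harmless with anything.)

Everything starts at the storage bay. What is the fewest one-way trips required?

7

Counting alone: the engineer can take at most 2 across per trip to the lab module, so moving all 6 needs at least 3 loaded trips out, with a return between consecutive ones — at least 5 crossings.
The safety rule pushes this higher. Following every safe sequence of crossings, the most of the 6 that can be at the lab module as the airlock pod arrives there on crossing 5 is 5 — never all 6.
So no plan with fewer than 7 crossings exists, and this one achieves 7:
1. Engineer goes to the lab module with the archer and the troll.  [the storage bay: the dwarf, the mage, the paladin, the rogue | the lab module: the archer, the troll]
2. Engineer goes back to the storage bay with the troll.  [the storage bay: the dwarf, the mage, the paladin, the rogue, the troll | the lab module: the archer]
3. Engineer goes to the lab module with the paladin and the troll.  [the storage bay: the dwarf, the mage, the rogue | the lab module: the archer, the paladin, the troll]
4. Engineer goes back to the storage bay with the troll.  [the storage bay: the dwarf, the mage, the rogue, the troll | the lab module: the archer, the paladin]
5. Engineer goes to the lab module with the dwarf and the mage.  [the storage bay: the rogue, the troll | the lab module: the archer, the dwarf, the mage, the paladin]
6. Engineer goes back to the storage bay alone.  [the storage bay: the rogue, the troll | the lab module: the archer, the dwarf, the mage, the paladin]
7. Engineer goes to the lab module with the rogue and the troll.  [the storage bay: — | the lab module: the archer, the dwarf, the mage, the paladin, the rogue, the troll]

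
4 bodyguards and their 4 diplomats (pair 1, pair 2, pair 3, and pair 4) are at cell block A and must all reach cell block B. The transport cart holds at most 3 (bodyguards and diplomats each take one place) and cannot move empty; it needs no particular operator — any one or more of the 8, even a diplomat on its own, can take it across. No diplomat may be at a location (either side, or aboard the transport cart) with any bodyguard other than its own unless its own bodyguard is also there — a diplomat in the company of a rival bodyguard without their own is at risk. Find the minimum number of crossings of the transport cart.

9

Counting alone: each trip to cell block B takes at most 3 across and each return brings at least 1 back, so after t trips out (and t−1 returns) at most 3t − (t−1) of the 8 are across; that first reaches 8 at t = 4, so at least 7 crossings are needed.
The safety rule pushes this higher. Following every safe sequence of crossings, the most of the 8 that can be at cell block B as the transport cart arrives there on crossing 7 is 7 — never all 8.
So no plan with fewer than 9 crossings exists, and this one achieves 9:
1. bodyguard 1 and diplomat 1 cross → cell block B.
2. bodyguard 1 crosses ← cell block A.
3. bodyguard 1, bodyguard 2, and diplomat 2 cross → cell block B.
4. bodyguard 1 and diplomat 1 cross ← cell block A.
5. bodyguard 1, bodyguard 3, and bodyguard 4 cross → cell block B.
6. diplomat 2 crosses ← cell block A.
7. diplomat 1 and diplomat 2 cross → cell block B.
8. diplomat 1 crosses ← cell block A.
9. diplomat 1, diplomat 3, and diplomat 4 cross → cell block B.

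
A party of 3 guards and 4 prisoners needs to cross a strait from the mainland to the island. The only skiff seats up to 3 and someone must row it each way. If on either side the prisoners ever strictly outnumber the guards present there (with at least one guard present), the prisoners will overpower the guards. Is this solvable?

The prisoners already outnumber the guards at the mainland before anyone moves, so the starting position itself is disallowed.

No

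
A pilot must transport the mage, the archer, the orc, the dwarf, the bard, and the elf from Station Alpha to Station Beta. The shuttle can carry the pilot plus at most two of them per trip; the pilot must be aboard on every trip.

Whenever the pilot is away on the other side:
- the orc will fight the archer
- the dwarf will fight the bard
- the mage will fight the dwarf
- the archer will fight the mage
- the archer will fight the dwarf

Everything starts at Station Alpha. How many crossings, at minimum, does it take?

Counting alone: the pilot can take at most 2 across per trip to Station Beta, so moving all 6 needs at least 3 loaded trips out, with a return between consecutive ones — at least 5 crossings.
The safety rule pushes this higher. Following every safe sequence of crossings, the most of the 6 that can be at Station Beta as the shuttle arrives there on crossings 5, 7 is 4, 5 respectively — never all 6.
So no plan with fewer than 9 crossings exists, and this one achieves 9:
1. Pilot goes to Station Beta with the archer and the dwarf.
2. Pilot goes back to Station Alpha with the archer.
3. Pilot goes to Station Beta with the mage and the orc.
4. Pilot goes back to Station Alpha with the mage.
5. Pilot goes to Station Beta with the bard and the mage.
6. Pilot goes back to Station Alpha with the dwarf.
7. Pilot goes to Station Beta with the archer and the elf.
8. Pilot goes back to Station Alpha with the archer.
9. Pilot goes to Station Beta with the archer and the dwarf.

9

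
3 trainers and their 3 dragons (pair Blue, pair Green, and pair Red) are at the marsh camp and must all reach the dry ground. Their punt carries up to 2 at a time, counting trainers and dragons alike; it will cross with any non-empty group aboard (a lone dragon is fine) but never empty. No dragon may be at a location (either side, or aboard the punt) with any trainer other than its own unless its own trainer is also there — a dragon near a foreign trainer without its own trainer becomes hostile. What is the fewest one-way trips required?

11

Counting alone: each trip to the dry ground takes at most 2 across and each return brings at least 1 back, so after t trips out (and t−1 returns) at most 2t − (t−1) of the 6 are across; that first reaches 6 at t = 5, so at least 9 crossings are needed.
The safety rule pushes this higher. Following every safe sequence of crossings, the most of the 6 that can be at the dry ground as the punt arrives there on crossing 9 is 5 — never all 6.
So no plan with fewer than 11 crossings exists, and this one achieves 11:
1. dragon Blue and trainer Blue cross → the dry ground.
2. trainer Blue crosses ← the marsh camp.
3. dragon Green and dragon Red cross → the dry ground.
4. dragon Blue crosses ← the marsh camp.
5. trainer Green and trainer Red cross → the dry ground.
6. dragon Green and trainer Green cross ← the marsh camp.
7. trainer Blue and trainer Green cross → the dry ground.
8. dragon Red crosses ← the marsh camp.
9. dragon Blue and dragon Green cross → the dry ground.
10. trainer Red crosses ← the marsh camp.
11. dragon Red and trainer Red cross → the dry ground.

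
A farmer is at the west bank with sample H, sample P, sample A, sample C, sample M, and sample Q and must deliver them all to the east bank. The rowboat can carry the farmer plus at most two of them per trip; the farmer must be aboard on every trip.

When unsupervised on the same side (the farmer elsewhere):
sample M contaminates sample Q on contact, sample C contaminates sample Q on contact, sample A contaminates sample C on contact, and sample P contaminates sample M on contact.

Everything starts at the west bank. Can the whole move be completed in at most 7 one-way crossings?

Yes — this plan uses 7 crossings (≤ 7):
1. Farmer goes to the east bank with sample C and sample M.
2. Farmer goes back to the west bank alone.
3. Farmer goes to the east bank with sample H and sample P.
4. Farmer goes back to the west bank with sample M.
5. Farmer goes to the east bank with sample A and sample Q.
6. Farmer goes back to the west bank with sample C.
7. Farmer goes to the east bank with sample C and sample M.

Yes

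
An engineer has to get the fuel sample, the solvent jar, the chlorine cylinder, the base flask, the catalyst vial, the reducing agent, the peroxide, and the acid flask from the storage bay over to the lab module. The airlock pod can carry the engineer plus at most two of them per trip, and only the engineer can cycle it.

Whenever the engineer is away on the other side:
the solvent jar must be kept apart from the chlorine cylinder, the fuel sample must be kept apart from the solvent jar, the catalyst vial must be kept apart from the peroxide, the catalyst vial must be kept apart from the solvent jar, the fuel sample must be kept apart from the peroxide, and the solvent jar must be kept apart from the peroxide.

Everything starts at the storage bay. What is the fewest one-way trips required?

Counting alone: the engineer can take at most 2 across per trip to the lab module, so moving all 8 needs at least 4 loaded trips out, with a return between consecutive ones — at least 7 crossings.
The safety rule pushes this higher. Following every safe sequence of crossings, the most of the 8 that can be at the lab module as the airlock pod arrives there on crossings 7, 9, 11 is 5, 6, 7 respectively — never all 8.
So no plan with fewer than 13 crossings exists, and this one achieves 13:
1. Engineer goes to the lab module with the peroxide and the solvent jar.
2. Engineer goes back to the storage bay with the solvent jar.
3. Engineer goes to the lab module with the chlorine cylinder and the solvent jar.
4. Engineer goes back to the storage bay with the solvent jar.
5. Engineer goes to the lab module with the catalyst vial and the fuel sample.
6. Engineer goes back to the storage bay with the peroxide.
7. Engineer goes to the lab module with the base flask and the solvent jar.
8. Engineer goes back to the storage bay with the solvent jar.
9. Engineer goes to the lab module with the reducing agent and the solvent jar.
10. Engineer goes back to the storage bay with the solvent jar.
11. Engineer goes to the lab module with the acid flask and the solvent jar.
12. Engineer goes back to the storage bay with the solvent jar.
13. Engineer goes to the lab module with the peroxide and the solvent jar.

13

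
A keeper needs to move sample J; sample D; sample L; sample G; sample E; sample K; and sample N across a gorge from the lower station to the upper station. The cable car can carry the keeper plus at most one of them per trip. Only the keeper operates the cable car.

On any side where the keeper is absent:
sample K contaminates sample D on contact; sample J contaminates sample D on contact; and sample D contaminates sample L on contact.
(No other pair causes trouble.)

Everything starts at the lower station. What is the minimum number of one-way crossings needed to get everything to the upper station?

impossible

Following every safe sequence of crossings from the start, the most of the 7 that can be at the upper station as the cable car arrives there on crossings 1, 3, 5, 7, 9 is 1, 2, 3, 4, 5 respectively; the best ever achieved is 5 of 7.
From crossing 11 on, no configuration arises that was not already reachable earlier: only 72 distinct safe configurations (who is on which side, and where the cable car is) can ever be reached, none of them has everyone across, and every continuation just revisits them. So no valid plan exists.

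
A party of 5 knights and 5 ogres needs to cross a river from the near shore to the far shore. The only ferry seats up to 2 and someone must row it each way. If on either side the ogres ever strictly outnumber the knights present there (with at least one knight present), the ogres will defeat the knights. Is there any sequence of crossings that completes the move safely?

Following every safe sequence of crossings from the start, the most of the 10 that can be at the far shore as the ferry arrives there on crossings 1, 3, 5, 7 is 2, 3, 4, 5 respectively; the best ever achieved is 5 of 10.
From crossing 9 on, no configuration arises that was not already reachable earlier: only 13 distinct safe configurations (who is on which side, and where the ferry is) can ever be reached, none of them has everyone across, and every continuation just revisits them. They are: 0 knights + 0 ogres across (ferry back at the start); 0 knights + 1 ogre across (ferry there); 0 knights + 1 ogre across (ferry back at the start); 0 knights + 2 ogres across (ferry there); 0 knights + 2 ogres across (ferry back at the start); 0 knights + 3 ogres across (ferry there); 0 knights + 3 ogres across (ferry back at the start); 0 knights + 4 ogres across (ferry there); 0 knights + 4 ogres across (ferry back at the start); 0 knights + 5 ogres across (ferry there); 1 knight + 1 ogre across (ferry there); 1 knight + 1 ogre across (ferry back at the start); 2 knights + 2 ogres across (ferry there). So no valid plan exists.

No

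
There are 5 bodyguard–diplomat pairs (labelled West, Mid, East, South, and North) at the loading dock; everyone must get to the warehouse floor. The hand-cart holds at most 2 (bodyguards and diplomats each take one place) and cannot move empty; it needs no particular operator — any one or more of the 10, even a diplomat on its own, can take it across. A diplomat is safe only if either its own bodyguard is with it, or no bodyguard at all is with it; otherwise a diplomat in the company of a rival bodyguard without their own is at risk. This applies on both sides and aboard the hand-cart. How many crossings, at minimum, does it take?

Following every safe sequence of crossings from the start, the most of the 10 that can be at the warehouse floor as the hand-cart arrives there on crossings 1, 3, 5, 7 is 2, 3, 4, 5 respectively; the best ever achieved is 5 of 10.
From crossing 9 on, no configuration arises that was not already reachable earlier: only 82 distinct safe configurations (who is on which side, and where the hand-cart is) can ever be reached, none of them has everyone across, and every continuation just revisits them. So no valid plan exists.

impossible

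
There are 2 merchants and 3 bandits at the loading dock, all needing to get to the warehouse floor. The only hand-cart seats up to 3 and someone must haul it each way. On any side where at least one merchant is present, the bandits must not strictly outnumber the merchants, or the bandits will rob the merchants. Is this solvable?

The bandits already outnumber the merchants at the loading dock before anyone moves, so the starting position itself is disallowed.

No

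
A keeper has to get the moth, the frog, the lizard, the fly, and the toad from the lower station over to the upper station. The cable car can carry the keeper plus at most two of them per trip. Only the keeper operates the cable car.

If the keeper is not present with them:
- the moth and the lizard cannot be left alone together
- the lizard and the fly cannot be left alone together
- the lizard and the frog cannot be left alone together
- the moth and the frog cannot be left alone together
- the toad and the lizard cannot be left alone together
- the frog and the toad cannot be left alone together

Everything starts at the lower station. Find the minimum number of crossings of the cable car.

Counting alone: the keeper can take at most 2 across per trip to the upper station, so moving all 5 needs at least 3 loaded trips out, with a return between consecutive ones — at least 5 crossings.
The safety rule pushes this higher. Following every safe sequence of crossings, the most of the 5 that can be at the upper station as the cable car arrives there on crossing 5 is 4 — never all 5.
So no plan with fewer than 7 crossings exists, and this one achieves 7:
1. Keeper goes to the upper station with the frog and the lizard.
2. Keeper goes back to the lower station with the frog.
3. Keeper goes to the upper station with the moth and the toad.
4. Keeper goes back to the lower station with the lizard.
5. Keeper goes to the upper station with the fly and the frog.
6. Keeper goes back to the lower station with the frog.
7. Keeper goes to the upper station with the frog and the lizard.

7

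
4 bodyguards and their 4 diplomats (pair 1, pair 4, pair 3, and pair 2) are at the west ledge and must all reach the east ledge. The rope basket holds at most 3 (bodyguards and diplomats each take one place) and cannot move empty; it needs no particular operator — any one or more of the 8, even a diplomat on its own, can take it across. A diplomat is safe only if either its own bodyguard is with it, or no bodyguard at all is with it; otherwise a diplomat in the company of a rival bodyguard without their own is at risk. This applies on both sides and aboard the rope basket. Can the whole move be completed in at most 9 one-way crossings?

Yes — this plan uses 9 crossings (≤ 9):
1. bodyguard 1 and diplomat 1 cross → the east ledge.
2. bodyguard 1 crosses ← the west ledge.
3. bodyguard 1, bodyguard 4, and diplomat 4 cross → the east ledge.
4. bodyguard 1 and diplomat 1 cross ← the west ledge.
5. bodyguard 1, bodyguard 2, and bodyguard 3 cross → the east ledge.
6. diplomat 4 crosses ← the west ledge.
7. diplomat 1 and diplomat 4 cross → the east ledge.
8. diplomat 1 crosses ← the west ledge.
9. diplomat 1, diplomat 2, and diplomat 3 cross → the east ledge.

Yes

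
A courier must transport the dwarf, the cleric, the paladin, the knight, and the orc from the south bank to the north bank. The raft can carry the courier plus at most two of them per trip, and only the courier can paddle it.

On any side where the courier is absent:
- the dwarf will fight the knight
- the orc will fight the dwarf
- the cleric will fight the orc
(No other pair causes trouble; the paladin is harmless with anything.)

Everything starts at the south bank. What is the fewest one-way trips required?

5

Counting alone: the courier can take at most 2 across per trip to the north bank, so moving all 5 needs at least 3 loaded trips out, with a return between consecutive ones — at least 5 crossings.
The plan below uses exactly 5 crossings, so it is optimal:
1. Courier goes to the north bank with the cleric and the dwarf.  [the south bank: the knight, the orc, the paladin | the north bank: the cleric, the dwarf]
2. Courier goes back to the south bank alone.  [the south bank: the knight, the orc, the paladin | the north bank: the cleric, the dwarf]
3. Courier goes to the north bank with the paladin.  [the south bank: the knight, the orc | the north bank: the cleric, the dwarf, the paladin]
4. Courier goes back to the south bank alone.  [the south bank: the knight, the orc | the north bank: the cleric, the dwarf, the paladin]
5. Courier goes to the north bank with the knight and the orc.  [the south bank: — | the north bank: the cleric, the dwarf, the knight, the orc, the paladin]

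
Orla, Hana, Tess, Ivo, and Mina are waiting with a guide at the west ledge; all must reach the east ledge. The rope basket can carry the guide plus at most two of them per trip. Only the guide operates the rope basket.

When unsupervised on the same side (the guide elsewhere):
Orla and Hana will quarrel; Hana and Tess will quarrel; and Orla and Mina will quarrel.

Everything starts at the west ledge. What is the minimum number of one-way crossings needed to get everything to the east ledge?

Counting alone: the guide can take at most 2 across per trip to the east ledge, so moving all 5 needs at least 3 loaded trips out, with a return between consecutive ones — at least 5 crossings.
The plan below uses exactly 5 crossings, so it is optimal:
1. Guide goes to the east ledge with Hana and Orla.  [the west ledge: Ivo, Mina, Tess | the east ledge: Hana, Orla]
2. Guide goes back to the west ledge with Orla.  [the west ledge: Ivo, Mina, Orla, Tess | the east ledge: Hana]
3. Guide goes to the east ledge with Ivo and Mina.  [the west ledge: Orla, Tess | the east ledge: Hana, Ivo, Mina]
4. Guide goes back to the west ledge alone.  [the west ledge: Orla, Tess | the east ledge: Hana, Ivo, Mina]
5. Guide goes to the east ledge with Orla and Tess.  [the west ledge: — | the east ledge: Hana, Ivo, Mina, Orla, Tess]

5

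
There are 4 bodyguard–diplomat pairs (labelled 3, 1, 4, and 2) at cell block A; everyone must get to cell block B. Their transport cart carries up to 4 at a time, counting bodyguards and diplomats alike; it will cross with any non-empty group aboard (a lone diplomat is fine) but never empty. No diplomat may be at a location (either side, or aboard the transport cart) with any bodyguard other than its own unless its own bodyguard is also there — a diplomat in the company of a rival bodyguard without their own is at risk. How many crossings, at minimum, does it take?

Counting alone: each trip to cell block B takes at most 4 across and each return brings at least 1 back, so after t trips out (and t−1 returns) at most 4t − (t−1) of the 8 are across; that first reaches 8 at t = 3, so at least 5 crossings are needed.
The plan below uses exactly 5 crossings, so it is optimal:
1. bodyguard 3 and diplomat 3 cross → cell block B.
2. bodyguard 3 crosses ← cell block A.
3. bodyguard 1, bodyguard 2, bodyguard 3, and bodyguard 4 cross → cell block B.
4. diplomat 3 crosses ← cell block A.
5. diplomat 1, diplomat 2, diplomat 3, and diplomat 4 cross → cell block B.

5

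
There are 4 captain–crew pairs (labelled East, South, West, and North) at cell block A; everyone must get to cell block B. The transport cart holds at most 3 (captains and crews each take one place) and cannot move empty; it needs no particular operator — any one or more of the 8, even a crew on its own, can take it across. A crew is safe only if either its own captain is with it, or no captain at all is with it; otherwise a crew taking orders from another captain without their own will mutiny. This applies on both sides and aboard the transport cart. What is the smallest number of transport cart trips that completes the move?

Counting alone: each trip to cell block B takes at most 3 across and each return brings at least 1 back, so after t trips out (and t−1 returns) at most 3t − (t−1) of the 8 are across; that first reaches 8 at t = 4, so at least 7 crossings are needed.
The safety rule pushes this higher. Following every safe sequence of crossings, the most of the 8 that can be at cell block B as the transport cart arrives there on crossing 7 is 7 — never all 8.
So no plan with fewer than 9 crossings exists, and this one achieves 9:
1. captain East and crew East cross → cell block B.
2. captain East crosses ← cell block A.
3. captain East, captain South, and crew South cross → cell block B.
4. captain East and crew East cross ← cell block A.
5. captain East, captain North, and captain West cross → cell block B.
6. crew South crosses ← cell block A.
7. crew East and crew South cross → cell block B.
8. crew East crosses ← cell block A.
9. crew East, crew North, and crew West cross → cell block B.

9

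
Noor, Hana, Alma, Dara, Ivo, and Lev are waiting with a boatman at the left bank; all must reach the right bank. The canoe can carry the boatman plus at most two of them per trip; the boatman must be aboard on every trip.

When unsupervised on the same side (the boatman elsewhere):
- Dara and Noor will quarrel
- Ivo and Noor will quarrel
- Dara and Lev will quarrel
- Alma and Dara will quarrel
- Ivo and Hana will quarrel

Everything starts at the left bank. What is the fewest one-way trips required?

Counting alone: the boatman can take at most 2 across per trip to the right bank, so moving all 6 needs at least 3 loaded trips out, with a return between consecutive ones — at least 5 crossings.
The safety rule pushes this higher. Following every safe sequence of crossings, the most of the 6 that can be at the right bank as the canoe arrives there on crossing 5 is 5 — never all 6.
So no plan with fewer than 7 crossings exists, and this one achieves 7:
1. Boatman goes to the right bank with Dara and Ivo.  [the left bank: Alma, Hana, Lev, Noor | the right bank: Dara, Ivo]
2. Boatman goes back to the left bank alone.  [the left bank: Alma, Hana, Lev, Noor | the right bank: Dara, Ivo]
3. Boatman goes to the right bank with Hana and Noor.  [the left bank: Alma, Lev | the right bank: Dara, Hana, Ivo, Noor]
4. Boatman goes back to the left bank with Dara and Ivo.  [the left bank: Alma, Dara, Ivo, Lev | the right bank: Hana, Noor]
5. Boatman goes to the right bank with Alma and Lev.  [the left bank: Dara, Ivo | the right bank: Alma, Hana, Lev, Noor]
6. Boatman goes back to the left bank alone.  [the left bank: Dara, Ivo | the right bank: Alma, Hana, Lev, Noor]
7. Boatman goes to the right bank with Dara and Ivo.  [the left bank: — | the right bank: Alma, Dara, Hana, Ivo, Lev, Noor]

7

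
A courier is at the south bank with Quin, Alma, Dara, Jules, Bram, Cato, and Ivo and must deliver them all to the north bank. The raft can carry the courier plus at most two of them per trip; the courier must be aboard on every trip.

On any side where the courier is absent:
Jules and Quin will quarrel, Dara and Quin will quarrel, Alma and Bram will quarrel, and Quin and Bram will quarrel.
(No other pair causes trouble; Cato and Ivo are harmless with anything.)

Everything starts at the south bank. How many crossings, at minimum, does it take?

Counting alone: the courier can take at most 2 across per trip to the north bank, so moving all 7 needs at least 4 loaded trips out, with a return between consecutive ones — at least 7 crossings.
The plan below uses exactly 7 crossings, so it is optimal:
1. Courier goes to the north bank with Alma and Quin.  [the south bank: Bram, Cato, Dara, Ivo, Jules | the north bank: Alma, Quin]
2. Courier goes back to the south bank alone.  [the south bank: Bram, Cato, Dara, Ivo, Jules | the north bank: Alma, Quin]
3. Courier goes to the north bank with Cato and Ivo.  [the south bank: Bram, Dara, Jules | the north bank: Alma, Cato, Ivo, Quin]
4. Courier goes back to the south bank alone.  [the south bank: Bram, Dara, Jules | the north bank: Alma, Cato, Ivo, Quin]
5. Courier goes to the north bank with Dara and Jules.  [the south bank: Bram | the north bank: Alma, Cato, Dara, Ivo, Jules, Quin]
6. Courier goes back to the south bank with Quin.  [the south bank: Bram, Quin | the north bank: Alma, Cato, Dara, Ivo, Jules]
7. Courier goes to the north bank with Bram and Quin.  [the south bank: — | the north bank: Alma, Bram, Cato, Dara, Ivo, Jules, Quin]

7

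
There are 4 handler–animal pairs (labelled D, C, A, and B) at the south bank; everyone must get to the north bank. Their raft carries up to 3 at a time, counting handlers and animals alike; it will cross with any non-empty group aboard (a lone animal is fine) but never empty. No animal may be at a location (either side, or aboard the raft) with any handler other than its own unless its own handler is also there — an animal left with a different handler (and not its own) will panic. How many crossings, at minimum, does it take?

9

Counting alone: each trip to the north bank takes at most 3 across and each return brings at least 1 back, so after t trips out (and t−1 returns) at most 3t − (t−1) of the 8 are across; that first reaches 8 at t = 4, so at least 7 crossings are needed.
The safety rule pushes this higher. Following every safe sequence of crossings, the most of the 8 that can be at the north bank as the raft arrives there on crossing 7 is 7 — never all 8.
So no plan with fewer than 9 crossings exists, and this one achieves 9:
1. animal D and handler D cross → the north bank.
2. handler D crosses ← the south bank.
3. animal C, handler C, and handler D cross → the north bank.
4. animal D and handler D cross ← the south bank.
5. handler A, handler B, and handler D cross → the north bank.
6. animal C crosses ← the south bank.
7. animal C and animal D cross → the north bank.
8. animal D crosses ← the south bank.
9. animal A, animal B, and animal D cross → the north bank.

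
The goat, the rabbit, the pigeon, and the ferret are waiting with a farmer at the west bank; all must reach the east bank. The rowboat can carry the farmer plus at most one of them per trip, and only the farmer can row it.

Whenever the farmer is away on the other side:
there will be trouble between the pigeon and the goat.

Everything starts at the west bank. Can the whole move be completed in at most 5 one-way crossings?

No

Counting alone: the farmer can take at most 1 across per trip to the east bank, so moving all 4 needs at least 4 loaded trips out, with a return between consecutive ones — at least 7 crossings.
Since 5 < 7, 5 crossings cannot be enough. (The shortest complete plan in fact takes 7:)
1. Farmer goes to the east bank with the goat.  [the west bank: the ferret, the pigeon, the rabbit | the east bank: the goat]
2. Farmer goes back to the west bank alone.  [the west bank: the ferret, the pigeon, the rabbit | the east bank: the goat]
3. Farmer goes to the east bank with the rabbit.  [the west bank: the ferret, the pigeon | the east bank: the goat, the rabbit]
4. Farmer goes back to the west bank alone.  [the west bank: the ferret, the pigeon | the east bank: the goat, the rabbit]
5. Farmer goes to the east bank with the ferret.  [the west bank: the pigeon | the east bank: the ferret, the goat, the rabbit]
6. Farmer goes back to the west bank alone.  [the west bank: the pigeon | the east bank: the ferret, the goat, the rabbit]
7. Farmer goes to the east bank with the pigeon.  [the west bank: — | the east bank: the ferret, the goat, the pigeon, the rabbit]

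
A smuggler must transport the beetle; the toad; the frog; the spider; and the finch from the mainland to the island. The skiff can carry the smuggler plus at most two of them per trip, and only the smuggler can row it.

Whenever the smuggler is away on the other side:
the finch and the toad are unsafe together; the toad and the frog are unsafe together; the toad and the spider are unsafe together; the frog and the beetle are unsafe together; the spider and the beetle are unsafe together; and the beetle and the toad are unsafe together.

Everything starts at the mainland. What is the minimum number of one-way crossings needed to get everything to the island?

Counting alone: the smuggler can take at most 2 across per trip to the island, so moving all 5 needs at least 3 loaded trips out, with a return between consecutive ones — at least 5 crossings.
The safety rule pushes this higher. Following every safe sequence of crossings, the most of the 5 that can be at the island as the skiff arrives there on crossing 5 is 4 — never all 5.
So no plan with fewer than 7 crossings exists, and this one achieves 7:
1. Smuggler goes to the island with the beetle and the toad.
2. Smuggler goes back to the mainland with the beetle.
3. Smuggler goes to the island with the beetle and the finch.
4. Smuggler goes back to the mainland with the toad.
5. Smuggler goes to the island with the frog and the spider.
6. Smuggler goes back to the mainland with the beetle.
7. Smuggler goes to the island with the beetle and the toad.

7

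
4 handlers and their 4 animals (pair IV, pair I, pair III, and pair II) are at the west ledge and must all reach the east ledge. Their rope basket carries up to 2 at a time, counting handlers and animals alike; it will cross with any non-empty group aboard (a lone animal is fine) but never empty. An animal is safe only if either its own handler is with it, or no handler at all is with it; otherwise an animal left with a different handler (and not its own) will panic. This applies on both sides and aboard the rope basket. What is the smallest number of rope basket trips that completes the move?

Following every safe sequence of crossings from the start, the most of the 8 that can be at the east ledge as the rope basket arrives there on crossings 1, 3, 5 is 2, 3, 4 respectively; the best ever achieved is 4 of 8.
From crossing 7 on, no configuration arises that was not already reachable earlier: only 44 distinct safe configurations (who is on which side, and where the rope basket is) can ever be reached, none of them has everyone across, and every continuation just revisits them. So no valid plan exists.

impossible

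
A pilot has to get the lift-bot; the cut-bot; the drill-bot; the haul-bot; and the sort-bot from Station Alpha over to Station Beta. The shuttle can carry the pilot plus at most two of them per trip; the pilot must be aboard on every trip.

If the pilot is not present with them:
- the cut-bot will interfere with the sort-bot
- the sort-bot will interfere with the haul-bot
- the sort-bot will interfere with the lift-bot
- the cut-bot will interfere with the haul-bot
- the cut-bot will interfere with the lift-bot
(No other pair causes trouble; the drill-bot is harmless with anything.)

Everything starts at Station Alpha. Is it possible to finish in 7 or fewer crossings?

Yes

Yes — this plan uses 7 crossings (≤ 7):
1. Pilot goes to Station Beta with the cut-bot and the sort-bot.  [Station Alpha: the drill-bot, the haul-bot, the lift-bot | Station Beta: the cut-bot, the sort-bot]
2. Pilot goes back to Station Alpha with the cut-bot.  [Station Alpha: the cut-bot, the drill-bot, the haul-bot, the lift-bot | Station Beta: the sort-bot]
3. Pilot goes to Station Beta with the haul-bot and the lift-bot.  [Station Alpha: the cut-bot, the drill-bot | Station Beta: the haul-bot, the lift-bot, the sort-bot]
4. Pilot goes back to Station Alpha with the sort-bot.  [Station Alpha: the cut-bot, the drill-bot, the sort-bot | Station Beta: the haul-bot, the lift-bot]
5. Pilot goes to Station Beta with the cut-bot and the drill-bot.  [Station Alpha: the sort-bot | Station Beta: the cut-bot, the drill-bot, the haul-bot, the lift-bot]
6. Pilot goes back to Station Alpha with the cut-bot.  [Station Alpha: the cut-bot, the sort-bot | Station Beta: the drill-bot, the haul-bot, the lift-bot]
7. Pilot goes to Station Beta with the cut-bot and the sort-bot.  [Station Alpha: — | Station Beta: the cut-bot, the drill-bot, the haul-bot, the lift-bot, the sort-bot]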